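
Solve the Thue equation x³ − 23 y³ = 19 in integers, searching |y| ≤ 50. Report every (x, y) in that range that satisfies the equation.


The equation is x³ - 23y³ = 19. For fixed y, x³ = 23·y³ + 19, so a solution requires the RHS to be a perfect cube.
Strategy: iterate y from -50 to 50, compute RHS = 23·y³ + 19, and check whether it is a (positive or negative) perfect cube.
Check small values of y:
  y = 0: RHS = 19 is not a perfect cube.
  y = 1: RHS = 42 is not a perfect cube.
  y = -1: RHS = -4 is not a perfect cube.
  y = 2: RHS = 203 is not a perfect cube.
  y = -2: RHS = -165 is not a perfect cube.
  y = 3: RHS = 640 is not a perfect cube.
  y = -3: RHS = -602 is not a perfect cube.
Continuing the search up to |y| = 50 finds no solutions either.
No (x, y) in the scanned range satisfies the equation.

No integer solutions with |y| ≤ 50.


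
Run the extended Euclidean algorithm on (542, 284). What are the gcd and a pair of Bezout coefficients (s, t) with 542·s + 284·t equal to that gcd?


Euclidean algorithm on (542, 284) — divide until remainder is 0:
  542 = 1 · 284 + 258
  284 = 1 · 258 + 26
  258 = 9 · 26 + 24
  26 = 1 · 24 + 2
  24 = 12 · 2 + 0
gcd(542, 284) = 2.
Track Bezout coefficients alongside the remainders: start with r₀ = 542 = a·1 + b·0 (s = 1, t = 0) and r₁ = 284 = a·0 + b·1 (s = 0, t = 1); each new remainder r_{k+1} = r_{k-1} − q_k·r_k inherits s_{k+1} = s_{k-1} − q_k·s_k, t_{k+1} = t_{k-1} − q_k·t_k, so r_k = a·s_k + b·t_k at every step:
  q = 1: r = 258, s = 1 − 1·0 = 1, t = 0 − 1·1 = -1  (check: 542·1 + 284·(-1) = 258)
  q = 1: r = 26, s = 0 − 1·1 = -1, t = 1 − 1·(-1) = 2  (check: 542·(-1) + 284·2 = 26)
  q = 9: r = 24, s = 1 − 9·(-1) = 10, t = -1 − 9·2 = -19  (check: 542·10 + 284·(-19) = 24)
  q = 1: r = 2, s = -1 − 1·10 = -11, t = 2 − 1·(-19) = 21  (check: 542·(-11) + 284·21 = 2)
The row with r = 2 (the gcd) gives the Bezout coefficients s = -11, t = 21.
Result: 542 · (-11) + 284 · (21) = 2.

gcd(542, 284) = 2; s = -11, t = 21 (check: 542·(-11) + 284·21 = 2).


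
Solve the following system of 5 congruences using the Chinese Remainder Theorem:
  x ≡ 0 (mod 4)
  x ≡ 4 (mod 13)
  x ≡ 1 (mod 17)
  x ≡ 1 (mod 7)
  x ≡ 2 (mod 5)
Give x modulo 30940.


Product of moduli M = 4 · 13 · 17 · 7 · 5 = 30940.
Merge one congruence at a time:
  Start: x ≡ 0 (mod 4).
  Combine with x ≡ 4 (mod 13); new modulus lcm = 52.
    Write x = 0 + 4·t and substitute into x ≡ 4 (mod 13): 4·t ≡ 4 − 0 = 4 (mod 13).
    The inverse of 4 mod 13 is 10 (since 4·10 = 40 = 3·13 + 1), so t ≡ 10·4 = 40 ≡ 1 (mod 13).
    Then x = 0 + 4·1 = 4, valid modulo lcm(4, 13) = 52: x ≡ 4 (mod 52).
  Combine with x ≡ 1 (mod 17); new modulus lcm = 884.
    Write x = 4 + 52·t and substitute into x ≡ 1 (mod 17): 52·t ≡ 1 − 4 = -3 (mod 17).
    Reduce coefficients mod 17: 1·t ≡ 14 (mod 17).
    So t ≡ 14 (mod 17).
    Then x = 4 + 52·14 = 732, valid modulo lcm(52, 17) = 884: x ≡ 732 (mod 884).
  Combine with x ≡ 1 (mod 7); new modulus lcm = 6188.
    Write x = 732 + 884·t and substitute into x ≡ 1 (mod 7): 884·t ≡ 1 − 732 = -731 (mod 7).
    Reduce coefficients mod 7: 2·t ≡ 4 (mod 7).
    The inverse of 2 mod 7 is 4 (since 2·4 = 8 = 1·7 + 1), so t ≡ 4·4 = 16 ≡ 2 (mod 7).
    Then x = 732 + 884·2 = 2500, valid modulo lcm(884, 7) = 6188: x ≡ 2500 (mod 6188).
  Combine with x ≡ 2 (mod 5); new modulus lcm = 30940.
    Write x = 2500 + 6188·t and substitute into x ≡ 2 (mod 5): 6188·t ≡ 2 − 2500 = -2498 (mod 5).
    Reduce coefficients mod 5: 3·t ≡ 2 (mod 5).
    The inverse of 3 mod 5 is 2 (since 3·2 = 6 = 1·5 + 1), so t ≡ 2·2 = 4 ≡ 4 (mod 5).
    Then x = 2500 + 6188·4 = 27252, valid modulo lcm(6188, 5) = 30940: x ≡ 27252 (mod 30940).
Verify against each original: 27252 mod 4 = 0, 27252 mod 13 = 4, 27252 mod 17 = 1, 27252 mod 7 = 1, 27252 mod 5 = 2.

x ≡ 27252 (mod 30940).


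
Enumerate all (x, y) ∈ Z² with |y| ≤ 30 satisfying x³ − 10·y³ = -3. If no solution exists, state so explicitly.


The equation is x³ - 10y³ = -3. For fixed y, x³ = 10·y³ − 3, so a solution requires the RHS to be a perfect cube.
Strategy: iterate y from -30 to 30, compute RHS = 10·y³ − 3, and check whether it is a (positive or negative) perfect cube.
Check small values of y:
  y = 0: RHS = -3 is not a perfect cube.
  y = 1: RHS = 7 is not a perfect cube.
  y = -1: RHS = -13 is not a perfect cube.
  y = 2: RHS = 77 is not a perfect cube.
  y = -2: RHS = -83 is not a perfect cube.
  y = 3: RHS = 267 is not a perfect cube.
  y = -3: RHS = -273 is not a perfect cube.
Continuing the search up to |y| = 30 finds no solutions either.
No (x, y) in the scanned range satisfies the equation.

No integer solutions with |y| ≤ 30.


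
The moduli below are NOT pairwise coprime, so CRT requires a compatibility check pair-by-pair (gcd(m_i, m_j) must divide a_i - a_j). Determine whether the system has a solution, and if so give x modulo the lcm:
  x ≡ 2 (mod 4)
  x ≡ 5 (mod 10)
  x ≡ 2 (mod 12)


Moduli 4, 10, 12 are not pairwise coprime, so CRT works modulo lcm(m_i) when all pairwise compatibility conditions hold.
Pairwise compatibility: gcd(m_i, m_j) must divide a_i - a_j for every pair.
Merge one congruence at a time:
  Start: x ≡ 2 (mod 4).
  Combine with x ≡ 5 (mod 10): gcd(4, 10) = 2, and 5 - 2 = 3 is NOT divisible by 2.
    ⇒ system is inconsistent (no integer solution).

No solution (the system is inconsistent).


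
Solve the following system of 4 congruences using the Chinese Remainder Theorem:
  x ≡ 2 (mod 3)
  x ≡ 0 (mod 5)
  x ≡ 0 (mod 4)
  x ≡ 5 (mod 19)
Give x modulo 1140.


Product of moduli M = 3 · 5 · 4 · 19 = 1140.
Merge one congruence at a time:
  Start: x ≡ 2 (mod 3).
  Combine with x ≡ 0 (mod 5); new modulus lcm = 15.
    Write x = 2 + 3·t and substitute into x ≡ 0 (mod 5): 3·t ≡ 0 − 2 = -2 (mod 5).
    Reduce coefficients mod 5: 3·t ≡ 3 (mod 5).
    The inverse of 3 mod 5 is 2 (since 3·2 = 6 = 1·5 + 1), so t ≡ 2·3 = 6 ≡ 1 (mod 5).
    Then x = 2 + 3·1 = 5, valid modulo lcm(3, 5) = 15: x ≡ 5 (mod 15).
  Combine with x ≡ 0 (mod 4); new modulus lcm = 60.
    Write x = 5 + 15·t and substitute into x ≡ 0 (mod 4): 15·t ≡ 0 − 5 = -5 (mod 4).
    Reduce coefficients mod 4: 3·t ≡ 3 (mod 4).
    The inverse of 3 mod 4 is 3 (since 3·3 = 9 = 2·4 + 1), so t ≡ 3·3 = 9 ≡ 1 (mod 4).
    Then x = 5 + 15·1 = 20, valid modulo lcm(15, 4) = 60: x ≡ 20 (mod 60).
  Combine with x ≡ 5 (mod 19); new modulus lcm = 1140.
    Write x = 20 + 60·t and substitute into x ≡ 5 (mod 19): 60·t ≡ 5 − 20 = -15 (mod 19).
    Reduce coefficients mod 19: 3·t ≡ 4 (mod 19).
    The inverse of 3 mod 19 is 13 (since 3·13 = 39 = 2·19 + 1), so t ≡ 13·4 = 52 ≡ 14 (mod 19).
    Then x = 20 + 60·14 = 860, valid modulo lcm(60, 19) = 1140: x ≡ 860 (mod 1140).
Verify against each original: 860 mod 3 = 2, 860 mod 5 = 0, 860 mod 4 = 0, 860 mod 19 = 5.

x ≡ 860 (mod 1140).


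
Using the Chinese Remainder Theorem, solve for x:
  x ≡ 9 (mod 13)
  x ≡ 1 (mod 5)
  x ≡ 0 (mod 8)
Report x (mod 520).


Moduli 13, 5, 8 are pairwise coprime; by CRT there is a unique solution modulo M = 13 · 5 · 8 = 520.
Solve pairwise, accumulating the modulus:
  Start with x ≡ 9 (mod 13).
  Combine with x ≡ 1 (mod 5): since gcd(13, 5) = 1, we get a unique residue mod 65.
    Write x = 9 + 13·t and substitute into x ≡ 1 (mod 5): 13·t ≡ 1 − 9 = -8 (mod 5).
    Reduce coefficients mod 5: 3·t ≡ 2 (mod 5).
    The inverse of 3 mod 5 is 2 (since 3·2 = 6 = 1·5 + 1), so t ≡ 2·2 = 4 ≡ 4 (mod 5).
    Then x = 9 + 13·4 = 61, valid modulo lcm(13, 5) = 65: x ≡ 61 (mod 65).
  Combine with x ≡ 0 (mod 8): since gcd(65, 8) = 1, we get a unique residue mod 520.
    Write x = 61 + 65·t and substitute into x ≡ 0 (mod 8): 65·t ≡ 0 − 61 = -61 (mod 8).
    Reduce coefficients mod 8: 1·t ≡ 3 (mod 8).
    So t ≡ 3 (mod 8).
    Then x = 61 + 65·3 = 256, valid modulo lcm(65, 8) = 520: x ≡ 256 (mod 520).
Verify: 256 mod 13 = 9 ✓, 256 mod 5 = 1 ✓, 256 mod 8 = 0 ✓.

x ≡ 256 (mod 520).


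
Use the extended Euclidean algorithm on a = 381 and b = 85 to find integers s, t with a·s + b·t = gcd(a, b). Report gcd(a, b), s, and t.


Euclidean algorithm on (381, 85) — divide until remainder is 0:
  381 = 4 · 85 + 41
  85 = 2 · 41 + 3
  41 = 13 · 3 + 2
  3 = 1 · 2 + 1
  2 = 2 · 1 + 0
gcd(381, 85) = 1.
Track Bezout coefficients alongside the remainders: start with r₀ = 381 = a·1 + b·0 (s = 1, t = 0) and r₁ = 85 = a·0 + b·1 (s = 0, t = 1); each new remainder r_{k+1} = r_{k-1} − q_k·r_k inherits s_{k+1} = s_{k-1} − q_k·s_k, t_{k+1} = t_{k-1} − q_k·t_k, so r_k = a·s_k + b·t_k at every step:
  q = 4: r = 41, s = 1 − 4·0 = 1, t = 0 − 4·1 = -4  (check: 381·1 + 85·(-4) = 41)
  q = 2: r = 3, s = 0 − 2·1 = -2, t = 1 − 2·(-4) = 9  (check: 381·(-2) + 85·9 = 3)
  q = 13: r = 2, s = 1 − 13·(-2) = 27, t = -4 − 13·9 = -121  (check: 381·27 + 85·(-121) = 2)
  q = 1: r = 1, s = -2 − 1·27 = -29, t = 9 − 1·(-121) = 130  (check: 381·(-29) + 85·130 = 1)
The row with r = 1 (the gcd) gives the Bezout coefficients s = -29, t = 130.
Result: 381 · (-29) + 85 · (130) = 1.

gcd(381, 85) = 1; s = -29, t = 130 (check: 381·(-29) + 85·130 = 1).


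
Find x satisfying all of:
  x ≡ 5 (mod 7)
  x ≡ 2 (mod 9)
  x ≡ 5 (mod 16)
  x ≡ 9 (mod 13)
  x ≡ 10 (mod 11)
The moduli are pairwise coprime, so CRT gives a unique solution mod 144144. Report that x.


Product of moduli M = 7 · 9 · 16 · 13 · 11 = 144144.
Merge one congruence at a time:
  Start: x ≡ 5 (mod 7).
  Combine with x ≡ 2 (mod 9); new modulus lcm = 63.
    Write x = 5 + 7·t and substitute into x ≡ 2 (mod 9): 7·t ≡ 2 − 5 = -3 (mod 9).
    Reduce coefficients mod 9: 7·t ≡ 6 (mod 9).
    The inverse of 7 mod 9 is 4 (since 7·4 = 28 = 3·9 + 1), so t ≡ 4·6 = 24 ≡ 6 (mod 9).
    Then x = 5 + 7·6 = 47, valid modulo lcm(7, 9) = 63: x ≡ 47 (mod 63).
  Combine with x ≡ 5 (mod 16); new modulus lcm = 1008.
    Write x = 47 + 63·t and substitute into x ≡ 5 (mod 16): 63·t ≡ 5 − 47 = -42 (mod 16).
    Reduce coefficients mod 16: 15·t ≡ 6 (mod 16).
    The inverse of 15 mod 16 is 15 (since 15·15 = 225 = 14·16 + 1), so t ≡ 15·6 = 90 ≡ 10 (mod 16).
    Then x = 47 + 63·10 = 677, valid modulo lcm(63, 16) = 1008: x ≡ 677 (mod 1008).
  Combine with x ≡ 9 (mod 13); new modulus lcm = 13104.
    Write x = 677 + 1008·t and substitute into x ≡ 9 (mod 13): 1008·t ≡ 9 − 677 = -668 (mod 13).
    Reduce coefficients mod 13: 7·t ≡ 8 (mod 13).
    The inverse of 7 mod 13 is 2 (since 7·2 = 14 = 1·13 + 1), so t ≡ 2·8 = 16 ≡ 3 (mod 13).
    Then x = 677 + 1008·3 = 3701, valid modulo lcm(1008, 13) = 13104: x ≡ 3701 (mod 13104).
  Combine with x ≡ 10 (mod 11); new modulus lcm = 144144.
    Write x = 3701 + 13104·t and substitute into x ≡ 10 (mod 11): 13104·t ≡ 10 − 3701 = -3691 (mod 11).
    Reduce coefficients mod 11: 3·t ≡ 5 (mod 11).
    The inverse of 3 mod 11 is 4 (since 3·4 = 12 = 1·11 + 1), so t ≡ 4·5 = 20 ≡ 9 (mod 11).
    Then x = 3701 + 13104·9 = 121637, valid modulo lcm(13104, 11) = 144144: x ≡ 121637 (mod 144144).
Verify against each original: 121637 mod 7 = 5, 121637 mod 9 = 2, 121637 mod 16 = 5, 121637 mod 13 = 9, 121637 mod 11 = 10.

x ≡ 121637 (mod 144144).


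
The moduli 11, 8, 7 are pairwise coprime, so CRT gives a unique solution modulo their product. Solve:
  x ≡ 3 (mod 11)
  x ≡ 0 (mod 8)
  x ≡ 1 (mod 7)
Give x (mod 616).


Moduli 11, 8, 7 are pairwise coprime; by CRT there is a unique solution modulo M = 11 · 8 · 7 = 616.
Solve pairwise, accumulating the modulus:
  Start with x ≡ 3 (mod 11).
  Combine with x ≡ 0 (mod 8): since gcd(11, 8) = 1, we get a unique residue mod 88.
    Write x = 3 + 11·t and substitute into x ≡ 0 (mod 8): 11·t ≡ 0 − 3 = -3 (mod 8).
    Reduce coefficients mod 8: 3·t ≡ 5 (mod 8).
    The inverse of 3 mod 8 is 3 (since 3·3 = 9 = 1·8 + 1), so t ≡ 3·5 = 15 ≡ 7 (mod 8).
    Then x = 3 + 11·7 = 80, valid modulo lcm(11, 8) = 88: x ≡ 80 (mod 88).
  Combine with x ≡ 1 (mod 7): since gcd(88, 7) = 1, we get a unique residue mod 616.
    Write x = 80 + 88·t and substitute into x ≡ 1 (mod 7): 88·t ≡ 1 − 80 = -79 (mod 7).
    Reduce coefficients mod 7: 4·t ≡ 5 (mod 7).
    The inverse of 4 mod 7 is 2 (since 4·2 = 8 = 1·7 + 1), so t ≡ 2·5 = 10 ≡ 3 (mod 7).
    Then x = 80 + 88·3 = 344, valid modulo lcm(88, 7) = 616: x ≡ 344 (mod 616).
Verify: 344 mod 11 = 3 ✓, 344 mod 8 = 0 ✓, 344 mod 7 = 1 ✓.

x ≡ 344 (mod 616).


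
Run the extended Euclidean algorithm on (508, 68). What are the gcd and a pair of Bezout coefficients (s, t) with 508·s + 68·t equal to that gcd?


Euclidean algorithm on (508, 68) — divide until remainder is 0:
  508 = 7 · 68 + 32
  68 = 2 · 32 + 4
  32 = 8 · 4 + 0
gcd(508, 68) = 4.
Track Bezout coefficients alongside the remainders: start with r₀ = 508 = a·1 + b·0 (s = 1, t = 0) and r₁ = 68 = a·0 + b·1 (s = 0, t = 1); each new remainder r_{k+1} = r_{k-1} − q_k·r_k inherits s_{k+1} = s_{k-1} − q_k·s_k, t_{k+1} = t_{k-1} − q_k·t_k, so r_k = a·s_k + b·t_k at every step:
  q = 7: r = 32, s = 1 − 7·0 = 1, t = 0 − 7·1 = -7  (check: 508·1 + 68·(-7) = 32)
  q = 2: r = 4, s = 0 − 2·1 = -2, t = 1 − 2·(-7) = 15  (check: 508·(-2) + 68·15 = 4)
The row with r = 4 (the gcd) gives the Bezout coefficients s = -2, t = 15.
Result: 508 · (-2) + 68 · (15) = 4.

gcd(508, 68) = 4; s = -2, t = 15 (check: 508·(-2) + 68·15 = 4).


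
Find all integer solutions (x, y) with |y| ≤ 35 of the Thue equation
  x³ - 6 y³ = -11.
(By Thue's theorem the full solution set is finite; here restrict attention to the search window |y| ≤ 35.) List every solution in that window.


The equation is x³ - 6y³ = -11. For fixed y, x³ = 6·y³ − 11, so a solution requires the RHS to be a perfect cube.
Strategy: iterate y from -35 to 35, compute RHS = 6·y³ − 11, and check whether it is a (positive or negative) perfect cube.
Check small values of y:
  y = 0: RHS = -11 is not a perfect cube.
  y = 1: RHS = -5 is not a perfect cube.
  y = -1: RHS = -17 is not a perfect cube.
  y = 2: RHS = 37 is not a perfect cube.
  y = -2: RHS = -59 is not a perfect cube.
  y = 3: RHS = 151 is not a perfect cube.
  y = -3: RHS = -173 is not a perfect cube.
Continuing the search up to |y| = 35 finds no solutions either.
No (x, y) in the scanned range satisfies the equation.

No integer solutions with |y| ≤ 35.


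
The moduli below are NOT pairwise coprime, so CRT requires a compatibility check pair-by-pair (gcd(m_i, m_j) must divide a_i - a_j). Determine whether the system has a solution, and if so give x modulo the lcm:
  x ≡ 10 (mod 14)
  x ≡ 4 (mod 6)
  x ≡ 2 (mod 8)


Moduli 14, 6, 8 are not pairwise coprime, so CRT works modulo lcm(m_i) when all pairwise compatibility conditions hold.
Pairwise compatibility: gcd(m_i, m_j) must divide a_i - a_j for every pair.
Merge one congruence at a time:
  Start: x ≡ 10 (mod 14).
  Combine with x ≡ 4 (mod 6): gcd(14, 6) = 2; 4 - 10 = -6, which IS divisible by 2, so compatible.
    Write x = 10 + 14·t and substitute into x ≡ 4 (mod 6): 14·t ≡ 4 − 10 = -6 (mod 6).
    Divide the congruence (and modulus) by g = 2: 7·t ≡ -3 (mod 3).
    Reduce coefficients mod 3: 1·t ≡ 0 (mod 3).
    So t ≡ 0 (mod 3).
    Then x = 10 + 14·0 = 10, valid modulo lcm(14, 6) = 42: x ≡ 10 (mod 42).
  Combine with x ≡ 2 (mod 8): gcd(42, 8) = 2; 2 - 10 = -8, which IS divisible by 2, so compatible.
    Write x = 10 + 42·t and substitute into x ≡ 2 (mod 8): 42·t ≡ 2 − 10 = -8 (mod 8).
    Divide the congruence (and modulus) by g = 2: 21·t ≡ -4 (mod 4).
    Reduce coefficients mod 4: 1·t ≡ 0 (mod 4).
    So t ≡ 0 (mod 4).
    Then x = 10 + 42·0 = 10, valid modulo lcm(42, 8) = 168: x ≡ 10 (mod 168).
Verify: 10 mod 14 = 10, 10 mod 6 = 4, 10 mod 8 = 2.

x ≡ 10 (mod 168).


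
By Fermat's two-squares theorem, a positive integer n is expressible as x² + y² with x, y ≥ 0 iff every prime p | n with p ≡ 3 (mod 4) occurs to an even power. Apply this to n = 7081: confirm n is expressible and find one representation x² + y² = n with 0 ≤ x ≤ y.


Step 1: Factor n = 7081 = 73 · 97.
Step 2: Check the mod-4 condition on each prime factor: 73 ≡ 1 (mod 4), exponent 1; 97 ≡ 1 (mod 4), exponent 1.
All primes ≡ 3 (mod 4) appear to even exponent (or don't appear), so by the two-squares theorem n IS expressible as a sum of two squares.
Step 3: Build a representation. Here n = 73 · 97 is a product of primes ≡ 1 (mod 4). Each prime p ≡ 1 (mod 4) is itself a sum of two squares; find a² by testing p − a² for a perfect square:
  73: 73 − 1² = 72, 73 − 2² = 69, 73 − 3² = 64 = 8² ⇒ 73 = 3² + 8².
  97: 97 − 1² = 96, 97 − 2² = 93, 97 − 3² = 88, 97 − 4² = 81 = 9² ⇒ 97 = 4² + 9².
  Combine using the Brahmagupta–Fibonacci identity (a² + b²)(c² + d²) = (ac − bd)² + (ad + bc)² = (ac + bd)² + (ad − bc)²:
  73 · 97 = 7081: from (3² + 8²)(4² + 9²), take (3·4 − 8·9, 3·9 + 8·4) = (12 − 72, 27 + 32) = (-60, 59); dropping signs (only squares matter) gives (60, 59); check 60² + 59² = 3600 + 3481 = 7081 ✓.
Step 4: Order so x ≤ y and verify: 59² + 60² = 3481 + 3600 = 7081 = n. ✓

n = 7081 = 59² + 60² (one valid representation with x ≤ y).


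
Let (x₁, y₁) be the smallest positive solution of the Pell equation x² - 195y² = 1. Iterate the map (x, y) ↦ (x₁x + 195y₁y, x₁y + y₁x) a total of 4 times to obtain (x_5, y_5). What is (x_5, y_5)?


Step 1: Find the fundamental solution (x₁, y₁) of x² - 195y² = 1.
  Expand √195 as a continued fraction. a₀ = ⌊√195⌋ = 13; iterate m_{k+1} = d_k·a_k − m_k, d_{k+1} = (195 − m_{k+1}²)/d_k, a_{k+1} = ⌊(a₀ + m_{k+1})/d_{k+1}⌋ (starting m₀ = 0, d₀ = 1), with convergents p_k = a_k·p_{k-1} + p_{k-2}, q_k = a_k·q_{k-1} + q_{k-2} (p₋₁ = 1, q₋₁ = 0):
  k = 0: a₀ = 13; p₀/q₀ = 13/1; p₀² − 195·q₀² = 169 − 195 = -26.
  k = 1: m = 13, d = 26, a = ⌊(13 + 13)/26⌋ = 1; p/q = (1·13 + 1)/(1·1 + 0) = 14/1; p² − 195·q² = 196 − 195 = 1.
  The first convergent with p² − 195·q² = 1 gives the fundamental solution (x₁, y₁) = (14, 1).
Step 2: Apply the recurrence (x_{n+1}, y_{n+1}) = (x₁x_n + 195y₁y_n, x₁y_n + y₁x_n) repeatedly.
  From (x_1, y_1) = (14, 1): x_2 = 14·14 + 195·1·1 = 391; y_2 = 14·1 + 1·14 = 28.
  From (x_2, y_2) = (391, 28): x_3 = 14·391 + 195·1·28 = 10934; y_3 = 14·28 + 1·391 = 783.
  From (x_3, y_3) = (10934, 783): x_4 = 14·10934 + 195·1·783 = 305761; y_4 = 14·783 + 1·10934 = 21896.
  From (x_4, y_4) = (305761, 21896): x_5 = 14·305761 + 195·1·21896 = 8550374; y_5 = 14·21896 + 1·305761 = 612305.
Step 3: Verify x_5² - 195·y_5² = 73108895539876 - 73108895539875 = 1 (should be 1). ✓

(x_1, y_1) = (14, 1); (x_5, y_5) = (8550374, 612305).


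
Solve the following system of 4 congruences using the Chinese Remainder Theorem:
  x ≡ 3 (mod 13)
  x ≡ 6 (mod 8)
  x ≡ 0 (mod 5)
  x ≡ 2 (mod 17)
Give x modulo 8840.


Product of moduli M = 13 · 8 · 5 · 17 = 8840.
Merge one congruence at a time:
  Start: x ≡ 3 (mod 13).
  Combine with x ≡ 6 (mod 8); new modulus lcm = 104.
    Write x = 3 + 13·t and substitute into x ≡ 6 (mod 8): 13·t ≡ 6 − 3 = 3 (mod 8).
    Reduce coefficients mod 8: 5·t ≡ 3 (mod 8).
    The inverse of 5 mod 8 is 5 (since 5·5 = 25 = 3·8 + 1), so t ≡ 5·3 = 15 ≡ 7 (mod 8).
    Then x = 3 + 13·7 = 94, valid modulo lcm(13, 8) = 104: x ≡ 94 (mod 104).
  Combine with x ≡ 0 (mod 5); new modulus lcm = 520.
    Write x = 94 + 104·t and substitute into x ≡ 0 (mod 5): 104·t ≡ 0 − 94 = -94 (mod 5).
    Reduce coefficients mod 5: 4·t ≡ 1 (mod 5).
    The inverse of 4 mod 5 is 4 (since 4·4 = 16 = 3·5 + 1), so t ≡ 4·1 = 4 ≡ 4 (mod 5).
    Then x = 94 + 104·4 = 510, valid modulo lcm(104, 5) = 520: x ≡ 510 (mod 520).
  Combine with x ≡ 2 (mod 17); new modulus lcm = 8840.
    Write x = 510 + 520·t and substitute into x ≡ 2 (mod 17): 520·t ≡ 2 − 510 = -508 (mod 17).
    Reduce coefficients mod 17: 10·t ≡ 2 (mod 17).
    The inverse of 10 mod 17 is 12 (since 10·12 = 120 = 7·17 + 1), so t ≡ 12·2 = 24 ≡ 7 (mod 17).
    Then x = 510 + 520·7 = 4150, valid modulo lcm(520, 17) = 8840: x ≡ 4150 (mod 8840).
Verify against each original: 4150 mod 13 = 3, 4150 mod 8 = 6, 4150 mod 5 = 0, 4150 mod 17 = 2.

x ≡ 4150 (mod 8840).


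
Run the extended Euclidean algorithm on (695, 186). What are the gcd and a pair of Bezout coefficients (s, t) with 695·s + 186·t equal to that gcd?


Euclidean algorithm on (695, 186) — divide until remainder is 0:
  695 = 3 · 186 + 137
  186 = 1 · 137 + 49
  137 = 2 · 49 + 39
  49 = 1 · 39 + 10
  39 = 3 · 10 + 9
  10 = 1 · 9 + 1
  9 = 9 · 1 + 0
gcd(695, 186) = 1.
Track Bezout coefficients alongside the remainders: start with r₀ = 695 = a·1 + b·0 (s = 1, t = 0) and r₁ = 186 = a·0 + b·1 (s = 0, t = 1); each new remainder r_{k+1} = r_{k-1} − q_k·r_k inherits s_{k+1} = s_{k-1} − q_k·s_k, t_{k+1} = t_{k-1} − q_k·t_k, so r_k = a·s_k + b·t_k at every step:
  q = 3: r = 137, s = 1 − 3·0 = 1, t = 0 − 3·1 = -3  (check: 695·1 + 186·(-3) = 137)
  q = 1: r = 49, s = 0 − 1·1 = -1, t = 1 − 1·(-3) = 4  (check: 695·(-1) + 186·4 = 49)
  q = 2: r = 39, s = 1 − 2·(-1) = 3, t = -3 − 2·4 = -11  (check: 695·3 + 186·(-11) = 39)
  q = 1: r = 10, s = -1 − 1·3 = -4, t = 4 − 1·(-11) = 15  (check: 695·(-4) + 186·15 = 10)
  q = 3: r = 9, s = 3 − 3·(-4) = 15, t = -11 − 3·15 = -56  (check: 695·15 + 186·(-56) = 9)
  q = 1: r = 1, s = -4 − 1·15 = -19, t = 15 − 1·(-56) = 71  (check: 695·(-19) + 186·71 = 1)
The row with r = 1 (the gcd) gives the Bezout coefficients s = -19, t = 71.
Result: 695 · (-19) + 186 · (71) = 1.

gcd(695, 186) = 1; s = -19, t = 71 (check: 695·(-19) + 186·71 = 1).


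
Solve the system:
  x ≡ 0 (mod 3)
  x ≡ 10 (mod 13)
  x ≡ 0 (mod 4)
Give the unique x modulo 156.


Moduli 3, 13, 4 are pairwise coprime; by CRT there is a unique solution modulo M = 3 · 13 · 4 = 156.
Solve pairwise, accumulating the modulus:
  Start with x ≡ 0 (mod 3).
  Combine with x ≡ 10 (mod 13): since gcd(3, 13) = 1, we get a unique residue mod 39.
    Write x = 0 + 3·t and substitute into x ≡ 10 (mod 13): 3·t ≡ 10 − 0 = 10 (mod 13).
    The inverse of 3 mod 13 is 9 (since 3·9 = 27 = 2·13 + 1), so t ≡ 9·10 = 90 ≡ 12 (mod 13).
    Then x = 0 + 3·12 = 36, valid modulo lcm(3, 13) = 39: x ≡ 36 (mod 39).
  Combine with x ≡ 0 (mod 4): since gcd(39, 4) = 1, we get a unique residue mod 156.
    Write x = 36 + 39·t and substitute into x ≡ 0 (mod 4): 39·t ≡ 0 − 36 = -36 (mod 4).
    Reduce coefficients mod 4: 3·t ≡ 0 (mod 4).
    The inverse of 3 mod 4 is 3 (since 3·3 = 9 = 2·4 + 1), so t ≡ 3·0 = 0 ≡ 0 (mod 4).
    Then x = 36 + 39·0 = 36, valid modulo lcm(39, 4) = 156: x ≡ 36 (mod 156).
Verify: 36 mod 3 = 0 ✓, 36 mod 13 = 10 ✓, 36 mod 4 = 0 ✓.

x ≡ 36 (mod 156).


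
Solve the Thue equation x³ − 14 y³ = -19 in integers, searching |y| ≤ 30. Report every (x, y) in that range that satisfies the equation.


The equation is x³ - 14y³ = -19. For fixed y, x³ = 14·y³ − 19, so a solution requires the RHS to be a perfect cube.
Strategy: iterate y from -30 to 30, compute RHS = 14·y³ − 19, and check whether it is a (positive or negative) perfect cube.
Check small values of y:
  y = 0: RHS = -19 is not a perfect cube.
  y = 1: RHS = -5 is not a perfect cube.
  y = -1: RHS = -33 is not a perfect cube.
  y = 2: RHS = 93 is not a perfect cube.
  y = -2: RHS = -131 is not a perfect cube.
  y = 3: RHS = 359 is not a perfect cube.
  y = -3: RHS = -397 is not a perfect cube.
Continuing the search up to |y| = 30 finds no solutions either.
No (x, y) in the scanned range satisfies the equation.

No integer solutions with |y| ≤ 30.


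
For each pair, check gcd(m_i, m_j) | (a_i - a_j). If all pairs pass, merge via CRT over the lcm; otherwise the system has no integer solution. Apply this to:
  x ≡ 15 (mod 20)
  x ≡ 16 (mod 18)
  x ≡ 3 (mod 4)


Moduli 20, 18, 4 are not pairwise coprime, so CRT works modulo lcm(m_i) when all pairwise compatibility conditions hold.
Pairwise compatibility: gcd(m_i, m_j) must divide a_i - a_j for every pair.
Merge one congruence at a time:
  Start: x ≡ 15 (mod 20).
  Combine with x ≡ 16 (mod 18): gcd(20, 18) = 2, and 16 - 15 = 1 is NOT divisible by 2.
    ⇒ system is inconsistent (no integer solution).

No solution (the system is inconsistent).


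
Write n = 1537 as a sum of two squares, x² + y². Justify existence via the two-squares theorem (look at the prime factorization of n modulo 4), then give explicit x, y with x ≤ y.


Step 1: Factor n = 1537 = 29 · 53.
Step 2: Check the mod-4 condition on each prime factor: 29 ≡ 1 (mod 4), exponent 1; 53 ≡ 1 (mod 4), exponent 1.
All primes ≡ 3 (mod 4) appear to even exponent (or don't appear), so by the two-squares theorem n IS expressible as a sum of two squares.
Step 3: Build a representation. Here n = 29 · 53 is a product of primes ≡ 1 (mod 4). Each prime p ≡ 1 (mod 4) is itself a sum of two squares; find a² by testing p − a² for a perfect square:
  29: 29 − 1² = 28, 29 − 2² = 25 = 5² ⇒ 29 = 2² + 5².
  53: 53 − 1² = 52, 53 − 2² = 49 = 7² ⇒ 53 = 2² + 7².
  Combine using the Brahmagupta–Fibonacci identity (a² + b²)(c² + d²) = (ac − bd)² + (ad + bc)² = (ac + bd)² + (ad − bc)²:
  29 · 53 = 1537: from (2² + 5²)(2² + 7²), take (2·2 − 5·7, 2·7 + 5·2) = (4 − 35, 14 + 10) = (-31, 24); dropping signs (only squares matter) gives (31, 24); check 31² + 24² = 961 + 576 = 1537 ✓.
Step 4: Order so x ≤ y and verify: 24² + 31² = 576 + 961 = 1537 = n. ✓

n = 1537 = 24² + 31² (one valid representation with x ≤ y).


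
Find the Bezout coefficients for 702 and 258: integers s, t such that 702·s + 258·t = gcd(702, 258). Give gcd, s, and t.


Euclidean algorithm on (702, 258) — divide until remainder is 0:
  702 = 2 · 258 + 186
  258 = 1 · 186 + 72
  186 = 2 · 72 + 42
  72 = 1 · 42 + 30
  42 = 1 · 30 + 12
  30 = 2 · 12 + 6
  12 = 2 · 6 + 0
gcd(702, 258) = 6.
Track Bezout coefficients alongside the remainders: start with r₀ = 702 = a·1 + b·0 (s = 1, t = 0) and r₁ = 258 = a·0 + b·1 (s = 0, t = 1); each new remainder r_{k+1} = r_{k-1} − q_k·r_k inherits s_{k+1} = s_{k-1} − q_k·s_k, t_{k+1} = t_{k-1} − q_k·t_k, so r_k = a·s_k + b·t_k at every step:
  q = 2: r = 186, s = 1 − 2·0 = 1, t = 0 − 2·1 = -2  (check: 702·1 + 258·(-2) = 186)
  q = 1: r = 72, s = 0 − 1·1 = -1, t = 1 − 1·(-2) = 3  (check: 702·(-1) + 258·3 = 72)
  q = 2: r = 42, s = 1 − 2·(-1) = 3, t = -2 − 2·3 = -8  (check: 702·3 + 258·(-8) = 42)
  q = 1: r = 30, s = -1 − 1·3 = -4, t = 3 − 1·(-8) = 11  (check: 702·(-4) + 258·11 = 30)
  q = 1: r = 12, s = 3 − 1·(-4) = 7, t = -8 − 1·11 = -19  (check: 702·7 + 258·(-19) = 12)
  q = 2: r = 6, s = -4 − 2·7 = -18, t = 11 − 2·(-19) = 49  (check: 702·(-18) + 258·49 = 6)
The row with r = 6 (the gcd) gives the Bezout coefficients s = -18, t = 49.
Result: 702 · (-18) + 258 · (49) = 6.

gcd(702, 258) = 6; s = -18, t = 49 (check: 702·(-18) + 258·49 = 6).


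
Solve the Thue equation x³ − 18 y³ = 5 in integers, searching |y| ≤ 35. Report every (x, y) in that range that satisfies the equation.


The equation is x³ - 18y³ = 5. For fixed y, x³ = 18·y³ + 5, so a solution requires the RHS to be a perfect cube.
Strategy: iterate y from -35 to 35, compute RHS = 18·y³ + 5, and check whether it is a (positive or negative) perfect cube.
Check small values of y:
  y = 0: RHS = 5 is not a perfect cube.
  y = 1: RHS = 23 is not a perfect cube.
  y = -1: RHS = -13 is not a perfect cube.
  y = 2: RHS = 149 is not a perfect cube.
  y = -2: RHS = -139 is not a perfect cube.
  y = 3: RHS = 491 is not a perfect cube.
  y = -3: RHS = -481 is not a perfect cube.
Continuing the search up to |y| = 35 finds no solutions either.
No (x, y) in the scanned range satisfies the equation.

No integer solutions with |y| ≤ 35.


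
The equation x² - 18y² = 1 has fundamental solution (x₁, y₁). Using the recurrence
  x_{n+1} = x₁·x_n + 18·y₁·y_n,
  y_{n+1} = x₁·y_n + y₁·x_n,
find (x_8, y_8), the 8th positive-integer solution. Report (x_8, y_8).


Step 1: Find the fundamental solution (x₁, y₁) of x² - 18y² = 1.
  Expand √18 as a continued fraction. a₀ = ⌊√18⌋ = 4; iterate m_{k+1} = d_k·a_k − m_k, d_{k+1} = (18 − m_{k+1}²)/d_k, a_{k+1} = ⌊(a₀ + m_{k+1})/d_{k+1}⌋ (starting m₀ = 0, d₀ = 1), with convergents p_k = a_k·p_{k-1} + p_{k-2}, q_k = a_k·q_{k-1} + q_{k-2} (p₋₁ = 1, q₋₁ = 0):
  k = 0: a₀ = 4; p₀/q₀ = 4/1; p₀² − 18·q₀² = 16 − 18 = -2.
  k = 1: m = 4, d = 2, a = ⌊(4 + 4)/2⌋ = 4; p/q = (4·4 + 1)/(4·1 + 0) = 17/4; p² − 18·q² = 289 − 288 = 1.
  The first convergent with p² − 18·q² = 1 gives the fundamental solution (x₁, y₁) = (17, 4).
Step 2: Apply the recurrence (x_{n+1}, y_{n+1}) = (x₁x_n + 18y₁y_n, x₁y_n + y₁x_n) repeatedly.
  From (x_1, y_1) = (17, 4): x_2 = 17·17 + 18·4·4 = 577; y_2 = 17·4 + 4·17 = 136.
  From (x_2, y_2) = (577, 136): x_3 = 17·577 + 18·4·136 = 19601; y_3 = 17·136 + 4·577 = 4620.
  From (x_3, y_3) = (19601, 4620): x_4 = 17·19601 + 18·4·4620 = 665857; y_4 = 17·4620 + 4·19601 = 156944.
  From (x_4, y_4) = (665857, 156944): x_5 = 17·665857 + 18·4·156944 = 22619537; y_5 = 17·156944 + 4·665857 = 5331476.
  From (x_5, y_5) = (22619537, 5331476): x_6 = 17·22619537 + 18·4·5331476 = 768398401; y_6 = 17·5331476 + 4·22619537 = 181113240.
  From (x_6, y_6) = (768398401, 181113240): x_7 = 17·768398401 + 18·4·181113240 = 26102926097; y_7 = 17·181113240 + 4·768398401 = 6152518684.
  From (x_7, y_7) = (26102926097, 6152518684): x_8 = 17·26102926097 + 18·4·6152518684 = 886731088897; y_8 = 17·6152518684 + 4·26102926097 = 209004522016.
Step 3: Verify x_8² - 18·y_8² = 786292024016459316676609 - 786292024016459316676608 = 1 (should be 1). ✓

(x_1, y_1) = (17, 4); (x_8, y_8) = (886731088897, 209004522016).


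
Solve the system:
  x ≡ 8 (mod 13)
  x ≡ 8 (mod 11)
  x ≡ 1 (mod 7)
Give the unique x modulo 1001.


Moduli 13, 11, 7 are pairwise coprime; by CRT there is a unique solution modulo M = 13 · 11 · 7 = 1001.
Solve pairwise, accumulating the modulus:
  Start with x ≡ 8 (mod 13).
  Combine with x ≡ 8 (mod 11): since gcd(13, 11) = 1, we get a unique residue mod 143.
    Write x = 8 + 13·t and substitute into x ≡ 8 (mod 11): 13·t ≡ 8 − 8 = 0 (mod 11).
    Reduce coefficients mod 11: 2·t ≡ 0 (mod 11).
    The inverse of 2 mod 11 is 6 (since 2·6 = 12 = 1·11 + 1), so t ≡ 6·0 = 0 ≡ 0 (mod 11).
    Then x = 8 + 13·0 = 8, valid modulo lcm(13, 11) = 143: x ≡ 8 (mod 143).
  Combine with x ≡ 1 (mod 7): since gcd(143, 7) = 1, we get a unique residue mod 1001.
    Write x = 8 + 143·t and substitute into x ≡ 1 (mod 7): 143·t ≡ 1 − 8 = -7 (mod 7).
    Reduce coefficients mod 7: 3·t ≡ 0 (mod 7).
    The inverse of 3 mod 7 is 5 (since 3·5 = 15 = 2·7 + 1), so t ≡ 5·0 = 0 ≡ 0 (mod 7).
    Then x = 8 + 143·0 = 8, valid modulo lcm(143, 7) = 1001: x ≡ 8 (mod 1001).
Verify: 8 mod 13 = 8 ✓, 8 mod 11 = 8 ✓, 8 mod 7 = 1 ✓.

x ≡ 8 (mod 1001).


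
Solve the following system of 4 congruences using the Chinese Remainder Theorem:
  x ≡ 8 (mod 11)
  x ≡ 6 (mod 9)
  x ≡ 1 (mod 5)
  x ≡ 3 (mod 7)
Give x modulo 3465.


Product of moduli M = 11 · 9 · 5 · 7 = 3465.
Merge one congruence at a time:
  Start: x ≡ 8 (mod 11).
  Combine with x ≡ 6 (mod 9); new modulus lcm = 99.
    Write x = 8 + 11·t and substitute into x ≡ 6 (mod 9): 11·t ≡ 6 − 8 = -2 (mod 9).
    Reduce coefficients mod 9: 2·t ≡ 7 (mod 9).
    The inverse of 2 mod 9 is 5 (since 2·5 = 10 = 1·9 + 1), so t ≡ 5·7 = 35 ≡ 8 (mod 9).
    Then x = 8 + 11·8 = 96, valid modulo lcm(11, 9) = 99: x ≡ 96 (mod 99).
  Combine with x ≡ 1 (mod 5); new modulus lcm = 495.
    Write x = 96 + 99·t and substitute into x ≡ 1 (mod 5): 99·t ≡ 1 − 96 = -95 (mod 5).
    Reduce coefficients mod 5: 4·t ≡ 0 (mod 5).
    The inverse of 4 mod 5 is 4 (since 4·4 = 16 = 3·5 + 1), so t ≡ 4·0 = 0 ≡ 0 (mod 5).
    Then x = 96 + 99·0 = 96, valid modulo lcm(99, 5) = 495: x ≡ 96 (mod 495).
  Combine with x ≡ 3 (mod 7); new modulus lcm = 3465.
    Write x = 96 + 495·t and substitute into x ≡ 3 (mod 7): 495·t ≡ 3 − 96 = -93 (mod 7).
    Reduce coefficients mod 7: 5·t ≡ 5 (mod 7).
    The inverse of 5 mod 7 is 3 (since 5·3 = 15 = 2·7 + 1), so t ≡ 3·5 = 15 ≡ 1 (mod 7).
    Then x = 96 + 495·1 = 591, valid modulo lcm(495, 7) = 3465: x ≡ 591 (mod 3465).
Verify against each original: 591 mod 11 = 8, 591 mod 9 = 6, 591 mod 5 = 1, 591 mod 7 = 3.

x ≡ 591 (mod 3465).


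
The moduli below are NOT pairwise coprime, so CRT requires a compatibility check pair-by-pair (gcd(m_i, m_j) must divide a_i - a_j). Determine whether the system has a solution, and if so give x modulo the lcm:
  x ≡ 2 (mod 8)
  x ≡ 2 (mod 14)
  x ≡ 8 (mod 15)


Moduli 8, 14, 15 are not pairwise coprime, so CRT works modulo lcm(m_i) when all pairwise compatibility conditions hold.
Pairwise compatibility: gcd(m_i, m_j) must divide a_i - a_j for every pair.
Merge one congruence at a time:
  Start: x ≡ 2 (mod 8).
  Combine with x ≡ 2 (mod 14): gcd(8, 14) = 2; 2 - 2 = 0, which IS divisible by 2, so compatible.
    Write x = 2 + 8·t and substitute into x ≡ 2 (mod 14): 8·t ≡ 2 − 2 = 0 (mod 14).
    Divide the congruence (and modulus) by g = 2: 4·t ≡ 0 (mod 7).
    The inverse of 4 mod 7 is 2 (since 4·2 = 8 = 1·7 + 1), so t ≡ 2·0 = 0 ≡ 0 (mod 7).
    Then x = 2 + 8·0 = 2, valid modulo lcm(8, 14) = 56: x ≡ 2 (mod 56).
  Combine with x ≡ 8 (mod 15): gcd(56, 15) = 1; 8 - 2 = 6, which IS divisible by 1, so compatible.
    Write x = 2 + 56·t and substitute into x ≡ 8 (mod 15): 56·t ≡ 8 − 2 = 6 (mod 15).
    Reduce coefficients mod 15: 11·t ≡ 6 (mod 15).
    The inverse of 11 mod 15 is 11 (since 11·11 = 121 = 8·15 + 1), so t ≡ 11·6 = 66 ≡ 6 (mod 15).
    Then x = 2 + 56·6 = 338, valid modulo lcm(56, 15) = 840: x ≡ 338 (mod 840).
Verify: 338 mod 8 = 2, 338 mod 14 = 2, 338 mod 15 = 8.

x ≡ 338 (mod 840).


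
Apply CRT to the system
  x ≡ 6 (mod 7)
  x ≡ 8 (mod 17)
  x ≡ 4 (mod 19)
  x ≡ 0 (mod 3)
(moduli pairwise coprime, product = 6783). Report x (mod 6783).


Product of moduli M = 7 · 17 · 19 · 3 = 6783.
Merge one congruence at a time:
  Start: x ≡ 6 (mod 7).
  Combine with x ≡ 8 (mod 17); new modulus lcm = 119.
    Write x = 6 + 7·t and substitute into x ≡ 8 (mod 17): 7·t ≡ 8 − 6 = 2 (mod 17).
    The inverse of 7 mod 17 is 5 (since 7·5 = 35 = 2·17 + 1), so t ≡ 5·2 = 10 ≡ 10 (mod 17).
    Then x = 6 + 7·10 = 76, valid modulo lcm(7, 17) = 119: x ≡ 76 (mod 119).
  Combine with x ≡ 4 (mod 19); new modulus lcm = 2261.
    Write x = 76 + 119·t and substitute into x ≡ 4 (mod 19): 119·t ≡ 4 − 76 = -72 (mod 19).
    Reduce coefficients mod 19: 5·t ≡ 4 (mod 19).
    The inverse of 5 mod 19 is 4 (since 5·4 = 20 = 1·19 + 1), so t ≡ 4·4 = 16 ≡ 16 (mod 19).
    Then x = 76 + 119·16 = 1980, valid modulo lcm(119, 19) = 2261: x ≡ 1980 (mod 2261).
  Combine with x ≡ 0 (mod 3); new modulus lcm = 6783.
    Write x = 1980 + 2261·t and substitute into x ≡ 0 (mod 3): 2261·t ≡ 0 − 1980 = -1980 (mod 3).
    Reduce coefficients mod 3: 2·t ≡ 0 (mod 3).
    The inverse of 2 mod 3 is 2 (since 2·2 = 4 = 1·3 + 1), so t ≡ 2·0 = 0 ≡ 0 (mod 3).
    Then x = 1980 + 2261·0 = 1980, valid modulo lcm(2261, 3) = 6783: x ≡ 1980 (mod 6783).
Verify against each original: 1980 mod 7 = 6, 1980 mod 17 = 8, 1980 mod 19 = 4, 1980 mod 3 = 0.

x ≡ 1980 (mod 6783).


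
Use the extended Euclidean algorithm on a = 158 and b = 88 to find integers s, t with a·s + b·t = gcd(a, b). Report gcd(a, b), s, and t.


Euclidean algorithm on (158, 88) — divide until remainder is 0:
  158 = 1 · 88 + 70
  88 = 1 · 70 + 18
  70 = 3 · 18 + 16
  18 = 1 · 16 + 2
  16 = 8 · 2 + 0
gcd(158, 88) = 2.
Track Bezout coefficients alongside the remainders: start with r₀ = 158 = a·1 + b·0 (s = 1, t = 0) and r₁ = 88 = a·0 + b·1 (s = 0, t = 1); each new remainder r_{k+1} = r_{k-1} − q_k·r_k inherits s_{k+1} = s_{k-1} − q_k·s_k, t_{k+1} = t_{k-1} − q_k·t_k, so r_k = a·s_k + b·t_k at every step:
  q = 1: r = 70, s = 1 − 1·0 = 1, t = 0 − 1·1 = -1  (check: 158·1 + 88·(-1) = 70)
  q = 1: r = 18, s = 0 − 1·1 = -1, t = 1 − 1·(-1) = 2  (check: 158·(-1) + 88·2 = 18)
  q = 3: r = 16, s = 1 − 3·(-1) = 4, t = -1 − 3·2 = -7  (check: 158·4 + 88·(-7) = 16)
  q = 1: r = 2, s = -1 − 1·4 = -5, t = 2 − 1·(-7) = 9  (check: 158·(-5) + 88·9 = 2)
The row with r = 2 (the gcd) gives the Bezout coefficients s = -5, t = 9.
Result: 158 · (-5) + 88 · (9) = 2.

gcd(158, 88) = 2; s = -5, t = 9 (check: 158·(-5) + 88·9 = 2).


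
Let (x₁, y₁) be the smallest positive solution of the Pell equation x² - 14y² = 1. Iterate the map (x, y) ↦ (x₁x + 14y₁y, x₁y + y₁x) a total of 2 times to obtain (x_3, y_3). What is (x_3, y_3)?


Step 1: Find the fundamental solution (x₁, y₁) of x² - 14y² = 1.
  Expand √14 as a continued fraction. a₀ = ⌊√14⌋ = 3; iterate m_{k+1} = d_k·a_k − m_k, d_{k+1} = (14 − m_{k+1}²)/d_k, a_{k+1} = ⌊(a₀ + m_{k+1})/d_{k+1}⌋ (starting m₀ = 0, d₀ = 1), with convergents p_k = a_k·p_{k-1} + p_{k-2}, q_k = a_k·q_{k-1} + q_{k-2} (p₋₁ = 1, q₋₁ = 0):
  k = 0: a₀ = 3; p₀/q₀ = 3/1; p₀² − 14·q₀² = 9 − 14 = -5.
  k = 1: m = 3, d = 5, a = ⌊(3 + 3)/5⌋ = 1; p/q = (1·3 + 1)/(1·1 + 0) = 4/1; p² − 14·q² = 16 − 14 = 2.
  k = 2: m = 2, d = 2, a = ⌊(3 + 2)/2⌋ = 2; p/q = (2·4 + 3)/(2·1 + 1) = 11/3; p² − 14·q² = 121 − 126 = -5.
  k = 3: m = 2, d = 5, a = ⌊(3 + 2)/5⌋ = 1; p/q = (1·11 + 4)/(1·3 + 1) = 15/4; p² − 14·q² = 225 − 224 = 1.
  The first convergent with p² − 14·q² = 1 gives the fundamental solution (x₁, y₁) = (15, 4).
Step 2: Apply the recurrence (x_{n+1}, y_{n+1}) = (x₁x_n + 14y₁y_n, x₁y_n + y₁x_n) repeatedly.
  From (x_1, y_1) = (15, 4): x_2 = 15·15 + 14·4·4 = 449; y_2 = 15·4 + 4·15 = 120.
  From (x_2, y_2) = (449, 120): x_3 = 15·449 + 14·4·120 = 13455; y_3 = 15·120 + 4·449 = 3596.
Step 3: Verify x_3² - 14·y_3² = 181037025 - 181037024 = 1 (should be 1). ✓

(x_1, y_1) = (15, 4); (x_3, y_3) = (13455, 3596).


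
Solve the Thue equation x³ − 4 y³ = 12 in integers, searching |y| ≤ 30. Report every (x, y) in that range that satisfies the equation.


The equation is x³ - 4y³ = 12. For fixed y, x³ = 4·y³ + 12, so a solution requires the RHS to be a perfect cube.
Strategy: iterate y from -30 to 30, compute RHS = 4·y³ + 12, and check whether it is a (positive or negative) perfect cube.
Check small values of y:
  y = 0: RHS = 12 is not a perfect cube.
  y = 1: RHS = 16 is not a perfect cube.
  y = -1: RHS = 8 = (2)³ ⇒ x = 2 works.
  y = 2: RHS = 44 is not a perfect cube.
  y = -2: RHS = -20 is not a perfect cube.
  y = 3: RHS = 120 is not a perfect cube.
  y = -3: RHS = -96 is not a perfect cube.
Continuing, at y = 5: RHS = 512 = (8)³ ⇒ x = 8 works.
Searching the remaining y in |y| ≤ 30 finds no further solutions.
Collected solutions: (2, -1), (8, 5).

Solutions (with |y| ≤ 30): (2, -1), (8, 5).


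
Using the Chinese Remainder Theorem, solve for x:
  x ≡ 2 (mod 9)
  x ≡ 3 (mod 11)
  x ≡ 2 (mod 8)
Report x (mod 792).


Moduli 9, 11, 8 are pairwise coprime; by CRT there is a unique solution modulo M = 9 · 11 · 8 = 792.
Solve pairwise, accumulating the modulus:
  Start with x ≡ 2 (mod 9).
  Combine with x ≡ 3 (mod 11): since gcd(9, 11) = 1, we get a unique residue mod 99.
    Write x = 2 + 9·t and substitute into x ≡ 3 (mod 11): 9·t ≡ 3 − 2 = 1 (mod 11).
    The inverse of 9 mod 11 is 5 (since 9·5 = 45 = 4·11 + 1), so t ≡ 5·1 = 5 ≡ 5 (mod 11).
    Then x = 2 + 9·5 = 47, valid modulo lcm(9, 11) = 99: x ≡ 47 (mod 99).
  Combine with x ≡ 2 (mod 8): since gcd(99, 8) = 1, we get a unique residue mod 792.
    Write x = 47 + 99·t and substitute into x ≡ 2 (mod 8): 99·t ≡ 2 − 47 = -45 (mod 8).
    Reduce coefficients mod 8: 3·t ≡ 3 (mod 8).
    The inverse of 3 mod 8 is 3 (since 3·3 = 9 = 1·8 + 1), so t ≡ 3·3 = 9 ≡ 1 (mod 8).
    Then x = 47 + 99·1 = 146, valid modulo lcm(99, 8) = 792: x ≡ 146 (mod 792).
Verify: 146 mod 9 = 2 ✓, 146 mod 11 = 3 ✓, 146 mod 8 = 2 ✓.

x ≡ 146 (mod 792).
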